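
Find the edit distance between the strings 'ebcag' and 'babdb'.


Building DP table for s1='ebcag' (len 5) and s2='babdb' (len 5):
       b  a  b  d  b
    0  1  2  3  4  5
  e 1  1  2  3  4  5
  b 2  1  2  2  3  4
  c 3  2  2  3  3  4
  a 4  3  2  3  4  4
  g 5  4  3  3  4  5
Edit distance = dp[5][5] = 5

5


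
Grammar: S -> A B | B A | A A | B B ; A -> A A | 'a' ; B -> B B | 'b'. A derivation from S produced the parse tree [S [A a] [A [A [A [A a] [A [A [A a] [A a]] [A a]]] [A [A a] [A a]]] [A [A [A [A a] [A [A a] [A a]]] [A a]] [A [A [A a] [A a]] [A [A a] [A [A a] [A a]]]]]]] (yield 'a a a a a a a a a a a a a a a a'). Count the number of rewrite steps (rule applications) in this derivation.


Every bracketed nonterminal node [X ...] in the tree is produced by exactly one rule application.
Reading the tree off as a leftmost derivation:
  Step 1: S  =>  A A   (applied S -> A A)
  Step 2: A A  =>  a A   (applied A -> a)
  Step 3: a A  =>  a A A   (applied A -> A A)
  Step 4: a A A  =>  a A A A   (applied A -> A A)
  Step 5: a A A A  =>  a A A A A   (applied A -> A A)
  Step 6: a A A A A  =>  a a A A A   (applied A -> a)
  Step 7: a a A A A  =>  a a A A A A   (applied A -> A A)
  Step 8: a a A A A A  =>  a a A A A A A   (applied A -> A A)
  Step 9: a a A A A A A  =>  a a a A A A A   (applied A -> a)
  Step 10: a a a A A A A  =>  a a a a A A A   (applied A -> a)
  Step 11: a a a a A A A  =>  a a a a a A A   (applied A -> a)
  Step 12: a a a a a A A  =>  a a a a a A A A   (applied A -> A A)
  Step 13: a a a a a A A A  =>  a a a a a a A A   (applied A -> a)
  Step 14: a a a a a a A A  =>  a a a a a a a A   (applied A -> a)
  Step 15: a a a a a a a A  =>  a a a a a a a A A   (applied A -> A A)
  Step 16: a a a a a a a A A  =>  a a a a a a a A A A   (applied A -> A A)
  Step 17: a a a a a a a A A A  =>  a a a a a a a A A A A   (applied A -> A A)
  Step 18: a a a a a a a A A A A  =>  a a a a a a a a A A A   (applied A -> a)
  Step 19: a a a a a a a a A A A  =>  a a a a a a a a A A A A   (applied A -> A A)
  Step 20: a a a a a a a a A A A A  =>  a a a a a a a a a A A A   (applied A -> a)
  Step 21: a a a a a a a a a A A A  =>  a a a a a a a a a a A A   (applied A -> a)
  Step 22: a a a a a a a a a a A A  =>  a a a a a a a a a a a A   (applied A -> a)
  Step 23: a a a a a a a a a a a A  =>  a a a a a a a a a a a A A   (applied A -> A A)
  Step 24: a a a a a a a a a a a A A  =>  a a a a a a a a a a a A A A   (applied A -> A A)
  Step 25: a a a a a a a a a a a A A A  =>  a a a a a a a a a a a a A A   (applied A -> a)
  Step 26: a a a a a a a a a a a a A A  =>  a a a a a a a a a a a a a A   (applied A -> a)
  Step 27: a a a a a a a a a a a a a A  =>  a a a a a a a a a a a a a A A   (applied A -> A A)
  Step 28: a a a a a a a a a a a a a A A  =>  a a a a a a a a a a a a a a A   (applied A -> a)
  Step 29: a a a a a a a a a a a a a a A  =>  a a a a a a a a a a a a a a A A   (applied A -> A A)
  Step 30: a a a a a a a a a a a a a a A A  =>  a a a a a a a a a a a a a a a A   (applied A -> a)
  Step 31: a a a a a a a a a a a a a a a A  =>  a a a a a a a a a a a a a a a a   (applied A -> a)
Final yield: a a a a a a a a a a a a a a a a
Total rewrite steps: 31

31


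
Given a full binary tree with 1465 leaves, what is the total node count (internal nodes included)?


Leaf nodes (terminals): 1465
Internal nodes = n - 1 = 1465 - 1 = 1464
Total = leaves + internal = 1465 + 1464 = 2929

2929


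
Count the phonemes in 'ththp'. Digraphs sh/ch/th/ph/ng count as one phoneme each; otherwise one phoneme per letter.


Parsing 'ththp' greedily, digraphs first:
  'th' -> digraph (1 consonant phoneme) (phonemes so far: 1)
  'th' -> digraph (1 consonant phoneme) (phonemes so far: 2)
  'p' -> consonant phoneme (phonemes so far: 3)
Total phonemes: 3

3


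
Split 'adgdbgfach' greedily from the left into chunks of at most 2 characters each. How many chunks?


'adgdbgfach' has 10 characters.
Chunking with max size 2:
  Chunk 1: 'ad' (positions 0-1)
  Chunk 2: 'gd' (positions 2-3)
  Chunk 3: 'bg' (positions 4-5)
  Chunk 4: 'fa' (positions 6-7)
  Chunk 5: 'ch' (positions 8-9)
Total chunks: ceil(10 / 2) = 5

5


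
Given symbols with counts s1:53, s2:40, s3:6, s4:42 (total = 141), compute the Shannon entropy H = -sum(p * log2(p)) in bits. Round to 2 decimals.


Computing entropy H = -sum(p_i * log2(p_i)):
  s1: p = 53/141 = 0.3759, -p*log2(p) = 0.5306
  s2: p = 40/141 = 0.2837, -p*log2(p) = 0.5156
  s3: p = 6/141 = 0.0426, -p*log2(p) = 0.1938
  s4: p = 42/141 = 0.2979, -p*log2(p) = 0.5205
H = sum of terms = 1.7605
Rounded to 2 decimals: 1.76

1.76


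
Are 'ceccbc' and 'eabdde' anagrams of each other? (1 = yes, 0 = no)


Sort characters of 'ceccbc': 'bcccce'
Sort characters of 'eabdde': 'abddee'
Sorted forms differ -> they are NOT anagrams
Result: 0

0


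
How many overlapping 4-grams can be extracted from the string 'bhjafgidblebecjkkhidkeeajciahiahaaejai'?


String 'bhjafgidblebecjkkhidkeeajciahiahaaejai' has length L = 38.
Number of overlapping n-grams = L - n + 1
Substituting: 38 - 4 + 1 = 35

35


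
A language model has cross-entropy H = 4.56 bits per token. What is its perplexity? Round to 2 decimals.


Perplexity formula: PP = 2^H
H = 4.56
PP = 2^4.56
Decompose: 2^4.56 = 2^4 * 2^0.56
2^4 = 16, 2^0.56 ~ 1.4742692
PP ~ 16 * 1.4742692 = 23.5883072
Rounded to 2 decimals: 23.59

23.59


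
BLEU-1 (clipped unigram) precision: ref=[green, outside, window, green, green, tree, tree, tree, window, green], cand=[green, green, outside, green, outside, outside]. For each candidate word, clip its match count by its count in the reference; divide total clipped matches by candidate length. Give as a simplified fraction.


Reference word counts: {'green': 4, 'outside': 1, 'tree': 3, 'window': 2}
Checking each candidate word (with clipping):
  'green' -> in reference (ref count 4, used 1/4) -> match (matches: 1)
  'green' -> in reference (ref count 4, used 2/4) -> match (matches: 2)
  'outside' -> in reference (ref count 1, used 1/1) -> match (matches: 3)
  'green' -> in reference (ref count 4, used 3/4) -> match (matches: 4)
  'outside' -> ref count 1 already used up (1/1) -> clipped, no match (matches: 4)
  'outside' -> ref count 1 already used up (1/1) -> clipped, no match (matches: 4)
Clipped matches: 4, Candidate length: 6
Precision = 4/6 = 2/3

2/3


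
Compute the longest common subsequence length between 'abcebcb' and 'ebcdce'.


DP table for LCS of 'abcebcb' and 'ebcdce':
       e  b  c  d  c  e
    0  0  0  0  0  0  0
  a 0  0  0  0  0  0  0
  b 0  0  1  1  1  1  1
  c 0  0  1  2  2  2  2
  e 0  1  1  2  2  2  3
  b 0  1  2  2  2  2  3
  c 0  1  2  3  3  3  3
  b 0  1  2  3  3  3  3
LCS: 'bce'
LCS length = 3

3


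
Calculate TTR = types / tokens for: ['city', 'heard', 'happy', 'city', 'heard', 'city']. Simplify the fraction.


Tokens: 6
Unique types: ('city', 'happy', 'heard') = 3
TTR = 3/6
Simplify: divide both by 3 -> 1/2
TTR = 1/2

1/2


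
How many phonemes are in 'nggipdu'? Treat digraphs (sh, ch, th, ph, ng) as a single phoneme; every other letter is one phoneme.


Parsing 'nggipdu' greedily, digraphs first:
  'ng' -> digraph (1 consonant phoneme) (phonemes so far: 1)
  'g' -> consonant phoneme (phonemes so far: 2)
  'i' -> vowel phoneme (phonemes so far: 3)
  'p' -> consonant phoneme (phonemes so far: 4)
  'd' -> consonant phoneme (phonemes so far: 5)
  'u' -> vowel phoneme (phonemes so far: 6)
Total phonemes: 6

6


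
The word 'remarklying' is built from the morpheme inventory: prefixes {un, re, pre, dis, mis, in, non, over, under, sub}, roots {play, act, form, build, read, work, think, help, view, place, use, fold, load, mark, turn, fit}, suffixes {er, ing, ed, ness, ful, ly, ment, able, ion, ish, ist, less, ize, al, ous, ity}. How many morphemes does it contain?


Segmenting 'remarklying' against the inventory:
  're' -> prefix (morpheme 1)
  'mark' -> root (morpheme 2)
  'ly' -> suffix (morpheme 3)
  'ing' -> suffix (morpheme 4)
Total morphemes: 4

4


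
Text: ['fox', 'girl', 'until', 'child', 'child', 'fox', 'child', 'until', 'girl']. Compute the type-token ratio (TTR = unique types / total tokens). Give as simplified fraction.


Tokens: 9
Unique types: ('child', 'fox', 'girl', 'until') = 4
TTR = 4/9
Already in lowest terms.

4/9


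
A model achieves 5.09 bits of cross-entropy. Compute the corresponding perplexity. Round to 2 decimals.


Perplexity formula: PP = 2^H
H = 5.09
PP = 2^5.09
Decompose: 2^5.09 = 2^5 * 2^0.09
2^5 = 32, 2^0.09 ~ 1.0643702
PP ~ 32 * 1.0643702 = 34.0598464
Rounded to 2 decimals: 34.06

34.06


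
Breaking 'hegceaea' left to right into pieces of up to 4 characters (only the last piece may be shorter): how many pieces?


'hegceaea' has 8 characters.
Chunking with max size 4:
  Chunk 1: 'hegc' (positions 0-3)
  Chunk 2: 'eaea' (positions 4-7)
Total chunks: ceil(8 / 4) = 2

2


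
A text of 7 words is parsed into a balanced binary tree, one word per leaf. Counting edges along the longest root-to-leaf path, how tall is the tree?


In a balanced binary tree with n leaves the deepest leaf is ceil(log2(n)) edges below the root.
log2(7) = 2.8074
ceil(2.8074) = 3
height (edges) = 3

3


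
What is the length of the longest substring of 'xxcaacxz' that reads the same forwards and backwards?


Scanning 'xxcaacxz' for palindromic substrings.
Substring at positions 1-6: 'xcaacx'.
Check: reverse('xcaacx') = 'xcaacx' -> palindrome confirmed.
Neighbouring characters ('x' / 'z') break symmetry, so it cannot extend further.
No longer palindromic substring exists; longest length = 6

6


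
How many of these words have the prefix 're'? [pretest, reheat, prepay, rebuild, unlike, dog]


Checking each word for prefix 're':
  'pretest' -> no (count: 0)
  'reheat' -> YES, starts with 're' (count: 1)
  'prepay' -> no (count: 1)
  'rebuild' -> YES, starts with 're' (count: 2)
  'unlike' -> no (count: 2)
  'dog' -> no (count: 2)
Total with prefix 're': 2

2


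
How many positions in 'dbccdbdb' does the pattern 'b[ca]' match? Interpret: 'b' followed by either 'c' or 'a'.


Pattern: b[ca] means 'b' followed by either 'c' or 'a'.
Scanning 'dbccdbdb' position-by-position:
  Pos 0: window 'db' -> no
  Pos 1: window 'bc' -> MATCH
  Pos 2: window 'cc' -> no
  Pos 3: window 'cd' -> no
  Pos 4: window 'db' -> no
  Pos 5: window 'bd' -> no
  Pos 6: window 'db' -> no
  Pos 7: window 'b' -> no
Total matches: 1

1


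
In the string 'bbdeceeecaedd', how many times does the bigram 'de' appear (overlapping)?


Scanning 'bbdeceeecaedd' for bigram 'de':
  Position 0: 'bb' -> no
  Position 1: 'bd' -> no
  Position 2: 'de' -> MATCH
  Position 3: 'ec' -> no
  Position 4: 'ce' -> no
  Position 5: 'ee' -> no
  Position 6: 'ee' -> no
  Position 7: 'ec' -> no
  Position 8: 'ca' -> no
  Position 9: 'ae' -> no
  Position 10: 'ed' -> no
  Position 11: 'dd' -> no
Total matches: 1

1


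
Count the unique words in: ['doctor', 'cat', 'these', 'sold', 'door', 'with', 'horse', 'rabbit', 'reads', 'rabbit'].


Listing all tokens and tracking unique types:
  Token 1: 'doctor' -> NEW (unique so far: 1)
  Token 2: 'cat' -> NEW (unique so far: 2)
  Token 3: 'these' -> NEW (unique so far: 3)
  Token 4: 'sold' -> NEW (unique so far: 4)
  Token 5: 'door' -> NEW (unique so far: 5)
  Token 6: 'with' -> NEW (unique so far: 6)
  Token 7: 'horse' -> NEW (unique so far: 7)
  Token 8: 'rabbit' -> NEW (unique so far: 8)
  Token 9: 'reads' -> NEW (unique so far: 9)
  Token 10: 'rabbit' -> duplicate (unique so far: 9)
Unique types: ('cat', 'doctor', 'door', 'horse', 'rabbit', 'reads', 'sold', 'these', 'with')
Vocabulary size: 9

9


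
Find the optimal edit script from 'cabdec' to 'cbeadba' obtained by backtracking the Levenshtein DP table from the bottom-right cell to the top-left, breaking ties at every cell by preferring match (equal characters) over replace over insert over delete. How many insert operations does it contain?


Edit distance = 5. Backtracking from cell (6, 7) with preference match > replace > insert > delete,
then listing the resulting alignment 'cabdec' -> 'cbeadba' left to right:
  Step 1: keep 'c'
  Step 2: insert 'b' [insertion #1]
  Step 3: replace a->e
  Step 4: replace b->a
  Step 5: keep 'd'
  Step 6: replace e->b
  Step 7: replace c->a
Total insertions: 1

1


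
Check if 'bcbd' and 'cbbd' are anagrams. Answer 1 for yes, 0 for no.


Sort characters of 'bcbd': 'bbcd'
Sort characters of 'cbbd': 'bbcd'
Sorted forms match -> they ARE anagrams
Result: 1

1


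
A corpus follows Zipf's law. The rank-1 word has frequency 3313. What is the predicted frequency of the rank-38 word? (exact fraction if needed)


Zipf's law: freq(rank) = f1 / rank
f1 = 3313, rank = 38
freq = 3313 / 38
GCD(3313, 38) = 1
Simplified: 3313/38

3313/38


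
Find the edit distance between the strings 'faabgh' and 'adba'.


Building DP table for s1='faabgh' (len 6) and s2='adba' (len 4):
       a  d  b  a
    0  1  2  3  4
  f 1  1  2  3  4
  a 2  1  2  3  3
  a 3  2  2  3  3
  b 4  3  3  2  3
  g 5  4  4  3  3
  h 6  5  5  4  4
Edit distance = dp[6][4] = 4

4


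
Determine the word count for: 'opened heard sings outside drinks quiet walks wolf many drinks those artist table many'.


Counting words by splitting on spaces:
  Word 1: 'opened'
  Word 2: 'heard'
  Word 3: 'sings'
  Word 4: 'outside'
  Word 5: 'drinks'
  Word 6: 'quiet'
  Word 7: 'walks'
  Word 8: 'wolf'
  Word 9: 'many'
  Word 10: 'drinks'
  Word 11: 'those'
  Word 12: 'artist'
  Word 13: 'table'
  Word 14: 'many'
Total words: 14

14


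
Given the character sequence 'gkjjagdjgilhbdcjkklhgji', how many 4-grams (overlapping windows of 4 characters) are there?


String 'gkjjagdjgilhbdcjkklhgji' has length L = 23.
Number of overlapping n-grams = L - n + 1
Substituting: 23 - 4 + 1 = 20

20


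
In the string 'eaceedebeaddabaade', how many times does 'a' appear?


Scanning 'eaceedebeaddabaade' for 'a':
  Position 1: 'a' -> MATCH (count: 1)
  Position 9: 'a' -> MATCH (count: 2)
  Position 12: 'a' -> MATCH (count: 3)
  Position 14: 'a' -> MATCH (count: 4)
  Position 15: 'a' -> MATCH (count: 5)
Total occurrences of 'a': 5

5


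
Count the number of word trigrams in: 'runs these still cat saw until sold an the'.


Word trigrams from [9] words:
  Trigram 1: (runs these still)
  Trigram 2: (these still cat)
  Trigram 3: (still cat saw)
  Trigram 4: (cat saw until)
  Trigram 5: (saw until sold)
  Trigram 6: (until sold an)
  Trigram 7: (sold an the)
Total word trigrams: 9 - 2 = 7

7


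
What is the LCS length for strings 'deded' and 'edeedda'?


DP table for LCS of 'deded' and 'edeedda':
       e  d  e  e  d  d  a
    0  0  0  0  0  0  0  0
  d 0  0  1  1  1  1  1  1
  e 0  1  1  2  2  2  2  2
  d 0  1  2  2  2  3  3  3
  e 0  1  2  3  3  3  3  3
  d 0  1  2  3  3  4  4  4
LCS: 'dedd'
LCS length = 4

4


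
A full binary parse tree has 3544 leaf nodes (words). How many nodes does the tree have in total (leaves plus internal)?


Leaf nodes (terminals): 3544
Internal nodes = n - 1 = 3544 - 1 = 3543
Total = leaves + internal = 3544 + 3543 = 7087

7087


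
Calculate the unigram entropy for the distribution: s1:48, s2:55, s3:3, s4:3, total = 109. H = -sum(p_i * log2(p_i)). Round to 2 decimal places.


Computing entropy H = -sum(p_i * log2(p_i)):
  s1: p = 48/109 = 0.4404, -p*log2(p) = 0.5211
  s2: p = 55/109 = 0.5046, -p*log2(p) = 0.4979
  s3: p = 3/109 = 0.0275, -p*log2(p) = 0.1427
  s4: p = 3/109 = 0.0275, -p*log2(p) = 0.1427
H = sum of terms = 1.3044
Rounded to 2 decimals: 1.30

1.30


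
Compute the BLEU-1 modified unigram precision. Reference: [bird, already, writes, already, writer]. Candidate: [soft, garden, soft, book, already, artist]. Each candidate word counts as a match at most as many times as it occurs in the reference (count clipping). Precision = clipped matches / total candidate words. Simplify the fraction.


Reference word counts: {'already': 2, 'bird': 1, 'writer': 1, 'writes': 1}
Checking each candidate word (with clipping):
  'soft' -> not in reference -> no match (matches: 0)
  'garden' -> not in reference -> no match (matches: 0)
  'soft' -> not in reference -> no match (matches: 0)
  'book' -> not in reference -> no match (matches: 0)
  'already' -> in reference (ref count 2, used 1/2) -> match (matches: 1)
  'artist' -> not in reference -> no match (matches: 1)
Clipped matches: 1, Candidate length: 6
Precision = 1/6

1/6


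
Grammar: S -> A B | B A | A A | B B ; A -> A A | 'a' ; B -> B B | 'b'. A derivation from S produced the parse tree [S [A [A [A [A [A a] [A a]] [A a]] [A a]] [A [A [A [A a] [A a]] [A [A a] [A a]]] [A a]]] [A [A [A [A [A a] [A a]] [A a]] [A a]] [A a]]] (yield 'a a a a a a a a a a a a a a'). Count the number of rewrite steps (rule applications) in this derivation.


Every bracketed nonterminal node [X ...] in the tree is produced by exactly one rule application.
Reading the tree off as a leftmost derivation:
  Step 1: S  =>  A A   (applied S -> A A)
  Step 2: A A  =>  A A A   (applied A -> A A)
  Step 3: A A A  =>  A A A A   (applied A -> A A)
  Step 4: A A A A  =>  A A A A A   (applied A -> A A)
  Step 5: A A A A A  =>  A A A A A A   (applied A -> A A)
  Step 6: A A A A A A  =>  a A A A A A   (applied A -> a)
  Step 7: a A A A A A  =>  a a A A A A   (applied A -> a)
  Step 8: a a A A A A  =>  a a a A A A   (applied A -> a)
  Step 9: a a a A A A  =>  a a a a A A   (applied A -> a)
  Step 10: a a a a A A  =>  a a a a A A A   (applied A -> A A)
  Step 11: a a a a A A A  =>  a a a a A A A A   (applied A -> A A)
  Step 12: a a a a A A A A  =>  a a a a A A A A A   (applied A -> A A)
  Step 13: a a a a A A A A A  =>  a a a a a A A A A   (applied A -> a)
  Step 14: a a a a a A A A A  =>  a a a a a a A A A   (applied A -> a)
  Step 15: a a a a a a A A A  =>  a a a a a a A A A A   (applied A -> A A)
  Step 16: a a a a a a A A A A  =>  a a a a a a a A A A   (applied A -> a)
  Step 17: a a a a a a a A A A  =>  a a a a a a a a A A   (applied A -> a)
  Step 18: a a a a a a a a A A  =>  a a a a a a a a a A   (applied A -> a)
  Step 19: a a a a a a a a a A  =>  a a a a a a a a a A A   (applied A -> A A)
  Step 20: a a a a a a a a a A A  =>  a a a a a a a a a A A A   (applied A -> A A)
  Step 21: a a a a a a a a a A A A  =>  a a a a a a a a a A A A A   (applied A -> A A)
  Step 22: a a a a a a a a a A A A A  =>  a a a a a a a a a A A A A A   (applied A -> A A)
  Step 23: a a a a a a a a a A A A A A  =>  a a a a a a a a a a A A A A   (applied A -> a)
  Step 24: a a a a a a a a a a A A A A  =>  a a a a a a a a a a a A A A   (applied A -> a)
  Step 25: a a a a a a a a a a a A A A  =>  a a a a a a a a a a a a A A   (applied A -> a)
  Step 26: a a a a a a a a a a a a A A  =>  a a a a a a a a a a a a a A   (applied A -> a)
  Step 27: a a a a a a a a a a a a a A  =>  a a a a a a a a a a a a a a   (applied A -> a)
Final yield: a a a a a a a a a a a a a a
Total rewrite steps: 27

27


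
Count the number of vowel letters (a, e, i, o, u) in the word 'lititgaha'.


Scanning each character of 'lititgaha':
  Position 1: 'l' -> consonant (running count: 0)
  Position 2: 'i' -> vowel (running count: 1)
  Position 3: 't' -> consonant (running count: 1)
  Position 4: 'i' -> vowel (running count: 2)
  Position 5: 't' -> consonant (running count: 2)
  Position 6: 'g' -> consonant (running count: 2)
  Position 7: 'a' -> vowel (running count: 3)
  Position 8: 'h' -> consonant (running count: 3)
  Position 9: 'a' -> vowel (running count: 4)
Total vowels: 4

4


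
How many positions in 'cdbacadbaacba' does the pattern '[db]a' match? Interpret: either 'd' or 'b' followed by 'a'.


Pattern: [db]a means either 'd' or 'b' followed by 'a'.
Scanning 'cdbacadbaacba' position-by-position:
  Pos 0: window 'cd' -> no
  Pos 1: window 'db' -> no
  Pos 2: window 'ba' -> MATCH
  Pos 3: window 'ac' -> no
  Pos 4: window 'ca' -> no
  Pos 5: window 'ad' -> no
  Pos 6: window 'db' -> no
  Pos 7: window 'ba' -> MATCH
  Pos 8: window 'aa' -> no
  Pos 9: window 'ac' -> no
  Pos 10: window 'cb' -> no
  Pos 11: window 'ba' -> MATCH
  Pos 12: window 'a' -> no
Total matches: 3

3


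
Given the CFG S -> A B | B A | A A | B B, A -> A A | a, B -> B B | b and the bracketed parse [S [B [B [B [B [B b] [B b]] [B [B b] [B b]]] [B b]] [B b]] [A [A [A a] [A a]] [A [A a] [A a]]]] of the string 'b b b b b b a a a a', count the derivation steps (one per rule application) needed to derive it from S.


Every bracketed nonterminal node [X ...] in the tree is produced by exactly one rule application.
Reading the tree off as a leftmost derivation:
  Step 1: S  =>  B A   (applied S -> B A)
  Step 2: B A  =>  B B A   (applied B -> B B)
  Step 3: B B A  =>  B B B A   (applied B -> B B)
  Step 4: B B B A  =>  B B B B A   (applied B -> B B)
  Step 5: B B B B A  =>  B B B B B A   (applied B -> B B)
  Step 6: B B B B B A  =>  b B B B B A   (applied B -> b)
  Step 7: b B B B B A  =>  b b B B B A   (applied B -> b)
  Step 8: b b B B B A  =>  b b B B B B A   (applied B -> B B)
  Step 9: b b B B B B A  =>  b b b B B B A   (applied B -> b)
  Step 10: b b b B B B A  =>  b b b b B B A   (applied B -> b)
  Step 11: b b b b B B A  =>  b b b b b B A   (applied B -> b)
  Step 12: b b b b b B A  =>  b b b b b b A   (applied B -> b)
  Step 13: b b b b b b A  =>  b b b b b b A A   (applied A -> A A)
  Step 14: b b b b b b A A  =>  b b b b b b A A A   (applied A -> A A)
  Step 15: b b b b b b A A A  =>  b b b b b b a A A   (applied A -> a)
  Step 16: b b b b b b a A A  =>  b b b b b b a a A   (applied A -> a)
  Step 17: b b b b b b a a A  =>  b b b b b b a a A A   (applied A -> A A)
  Step 18: b b b b b b a a A A  =>  b b b b b b a a a A   (applied A -> a)
  Step 19: b b b b b b a a a A  =>  b b b b b b a a a a   (applied A -> a)
Final yield: b b b b b b a a a a
Total rewrite steps: 19

19


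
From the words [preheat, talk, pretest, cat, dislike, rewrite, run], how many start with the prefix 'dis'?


Checking each word for prefix 'dis':
  'preheat' -> no (count: 0)
  'talk' -> no (count: 0)
  'pretest' -> no (count: 0)
  'cat' -> no (count: 0)
  'dislike' -> YES, starts with 'dis' (count: 1)
  'rewrite' -> no (count: 1)
  'run' -> no (count: 1)
Total with prefix 'dis': 1

1


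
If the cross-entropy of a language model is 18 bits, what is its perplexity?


Perplexity formula: PP = 2^H
H = 18
PP = 2^18
PP = 2^18 = 262144

262144


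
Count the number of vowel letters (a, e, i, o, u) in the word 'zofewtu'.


Scanning each character of 'zofewtu':
  Position 1: 'z' -> consonant (running count: 0)
  Position 2: 'o' -> vowel (running count: 1)
  Position 3: 'f' -> consonant (running count: 1)
  Position 4: 'e' -> vowel (running count: 2)
  Position 5: 'w' -> consonant (running count: 2)
  Position 6: 't' -> consonant (running count: 2)
  Position 7: 'u' -> vowel (running count: 3)
Total vowels: 3

3


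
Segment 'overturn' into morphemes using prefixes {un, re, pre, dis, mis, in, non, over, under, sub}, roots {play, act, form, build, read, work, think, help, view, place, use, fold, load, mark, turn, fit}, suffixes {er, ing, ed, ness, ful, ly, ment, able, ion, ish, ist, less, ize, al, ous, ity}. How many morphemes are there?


Segmenting 'overturn' against the inventory:
  'over' -> prefix (morpheme 1)
  'turn' -> root (morpheme 2)
Total morphemes: 2

2


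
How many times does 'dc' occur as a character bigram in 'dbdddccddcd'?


Scanning 'dbdddccddcd' for bigram 'dc':
  Position 0: 'db' -> no
  Position 1: 'bd' -> no
  Position 2: 'dd' -> no
  Position 3: 'dd' -> no
  Position 4: 'dc' -> MATCH
  Position 5: 'cc' -> no
  Position 6: 'cd' -> no
  Position 7: 'dd' -> no
  Position 8: 'dc' -> MATCH
  Position 9: 'cd' -> no
Total matches: 2

2


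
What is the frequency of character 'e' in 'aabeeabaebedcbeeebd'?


Scanning 'aabeeabaebedcbeeebd' for 'e':
  Position 3: 'e' -> MATCH (count: 1)
  Position 4: 'e' -> MATCH (count: 2)
  Position 8: 'e' -> MATCH (count: 3)
  Position 10: 'e' -> MATCH (count: 4)
  Position 14: 'e' -> MATCH (count: 5)
  Position 15: 'e' -> MATCH (count: 6)
  Position 16: 'e' -> MATCH (count: 7)
Total occurrences of 'e': 7

7


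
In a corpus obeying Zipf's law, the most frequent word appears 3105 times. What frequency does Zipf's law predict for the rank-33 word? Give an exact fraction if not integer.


Zipf's law: freq(rank) = f1 / rank
f1 = 3105, rank = 33
freq = 3105 / 33
GCD(3105, 33) = 3
Simplified: 1035/11

1035/11


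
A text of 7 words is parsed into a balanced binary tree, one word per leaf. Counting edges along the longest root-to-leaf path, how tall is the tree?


In a balanced binary tree with n leaves the deepest leaf is ceil(log2(n)) edges below the root.
log2(7) = 2.8074
ceil(2.8074) = 3
height (edges) = 3

3


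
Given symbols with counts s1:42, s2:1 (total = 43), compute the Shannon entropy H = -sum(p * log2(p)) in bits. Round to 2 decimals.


Computing entropy H = -sum(p_i * log2(p_i)):
  s1: p = 42/43 = 0.9767, -p*log2(p) = 0.0332
  s2: p = 1/43 = 0.0233, -p*log2(p) = 0.1262
H = sum of terms = 0.1594
Rounded to 2 decimals: 0.16

0.16


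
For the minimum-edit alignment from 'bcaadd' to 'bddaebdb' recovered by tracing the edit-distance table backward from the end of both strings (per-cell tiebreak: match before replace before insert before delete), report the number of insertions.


Edit distance = 5. Backtracking from cell (6, 8) with preference match > replace > insert > delete,
then listing the resulting alignment 'bcaadd' -> 'bddaebdb' left to right:
  Step 1: keep 'b'
  Step 2: insert 'd' [insertion #1]
  Step 3: replace c->d
  Step 4: keep 'a'
  Step 5: insert 'e' [insertion #2]
  Step 6: replace a->b
  Step 7: keep 'd'
  Step 8: replace d->b
Total insertions: 2

2


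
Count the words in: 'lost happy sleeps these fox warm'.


Counting words by splitting on spaces:
  Word 1: 'lost'
  Word 2: 'happy'
  Word 3: 'sleeps'
  Word 4: 'these'
  Word 5: 'fox'
  Word 6: 'warm'
Total words: 6

6


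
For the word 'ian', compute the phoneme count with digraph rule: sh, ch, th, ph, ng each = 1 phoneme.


Parsing 'ian' greedily, digraphs first:
  'i' -> vowel phoneme (phonemes so far: 1)
  'a' -> vowel phoneme (phonemes so far: 2)
  'n' -> consonant phoneme (phonemes so far: 3)
Total phonemes: 3

3


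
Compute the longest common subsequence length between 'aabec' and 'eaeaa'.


DP table for LCS of 'aabec' and 'eaeaa':
       e  a  e  a  a
    0  0  0  0  0  0
  a 0  0  1  1  1  1
  a 0  0  1  1  2  2
  b 0  0  1  1  2  2
  e 0  1  1  2  2  2
  c 0  1  1  2  2  2
LCS: 'aa'
LCS length = 2

2


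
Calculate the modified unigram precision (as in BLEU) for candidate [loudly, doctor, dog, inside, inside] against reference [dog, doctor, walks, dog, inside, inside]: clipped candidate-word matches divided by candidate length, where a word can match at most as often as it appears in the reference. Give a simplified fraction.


Reference word counts: {'doctor': 1, 'dog': 2, 'inside': 2, 'walks': 1}
Checking each candidate word (with clipping):
  'loudly' -> not in reference -> no match (matches: 0)
  'doctor' -> in reference (ref count 1, used 1/1) -> match (matches: 1)
  'dog' -> in reference (ref count 2, used 1/2) -> match (matches: 2)
  'inside' -> in reference (ref count 2, used 1/2) -> match (matches: 3)
  'inside' -> in reference (ref count 2, used 2/2) -> match (matches: 4)
Clipped matches: 4, Candidate length: 5
Precision = 4/5

4/5


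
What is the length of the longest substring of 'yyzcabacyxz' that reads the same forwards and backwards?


Scanning 'yyzcabacyxz' for palindromic substrings.
Substring at positions 3-7: 'cabac'.
Check: reverse('cabac') = 'cabac' -> palindrome confirmed.
Neighbouring characters ('z' / 'y') break symmetry, so it cannot extend further.
No longer palindromic substring exists; longest length = 5

5


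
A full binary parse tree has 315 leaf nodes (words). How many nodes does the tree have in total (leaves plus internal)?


Leaf nodes (terminals): 315
Internal nodes = n - 1 = 315 - 1 = 314
Total = leaves + internal = 315 + 314 = 629

629


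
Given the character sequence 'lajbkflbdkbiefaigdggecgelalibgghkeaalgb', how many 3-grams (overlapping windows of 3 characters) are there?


String 'lajbkflbdkbiefaigdggecgelalibgghkeaalgb' has length L = 39.
Number of overlapping n-grams = L - n + 1
Substituting: 39 - 3 + 1 = 37

37


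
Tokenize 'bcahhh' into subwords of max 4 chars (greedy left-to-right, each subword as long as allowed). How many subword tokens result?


'bcahhh' has 6 characters.
Chunking with max size 4:
  Chunk 1: 'bcah' (positions 0-3)
  Chunk 2: 'hh' (positions 4-5)
Total chunks: ceil(6 / 4) = 2

2


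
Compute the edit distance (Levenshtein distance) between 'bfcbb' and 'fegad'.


Building DP table for s1='bfcbb' (len 5) and s2='fegad' (len 5):
       f  e  g  a  d
    0  1  2  3  4  5
  b 1  1  2  3  4  5
  f 2  1  2  3  4  5
  c 3  2  2  3  4  5
  b 4  3  3  3  4  5
  b 5  4  4  4  4  5
Edit distance = dp[5][5] = 5

5


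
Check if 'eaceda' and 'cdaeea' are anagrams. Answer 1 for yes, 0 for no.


Sort characters of 'eaceda': 'aacdee'
Sort characters of 'cdaeea': 'aacdee'
Sorted forms match -> they ARE anagrams
Result: 1

1


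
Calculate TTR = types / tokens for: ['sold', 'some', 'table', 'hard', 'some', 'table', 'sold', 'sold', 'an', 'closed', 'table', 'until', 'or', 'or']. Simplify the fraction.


Tokens: 14
Unique types: ('an', 'closed', 'hard', 'or', 'sold', 'some', 'table', 'until') = 8
TTR = 8/14
Simplify: divide both by 2 -> 4/7
TTR = 4/7

4/7


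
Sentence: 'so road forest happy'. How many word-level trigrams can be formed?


Word trigrams from [4] words:
  Trigram 1: (so road forest)
  Trigram 2: (road forest happy)
Total word trigrams: 4 - 2 = 2

2


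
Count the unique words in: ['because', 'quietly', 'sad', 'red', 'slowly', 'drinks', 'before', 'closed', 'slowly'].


Listing all tokens and tracking unique types:
  Token 1: 'because' -> NEW (unique so far: 1)
  Token 2: 'quietly' -> NEW (unique so far: 2)
  Token 3: 'sad' -> NEW (unique so far: 3)
  Token 4: 'red' -> NEW (unique so far: 4)
  Token 5: 'slowly' -> NEW (unique so far: 5)
  Token 6: 'drinks' -> NEW (unique so far: 6)
  Token 7: 'before' -> NEW (unique so far: 7)
  Token 8: 'closed' -> NEW (unique so far: 8)
  Token 9: 'slowly' -> duplicate (unique so far: 8)
Unique types: ('because', 'before', 'closed', 'drinks', 'quietly', 'red', 'sad', 'slowly')
Vocabulary size: 8

8


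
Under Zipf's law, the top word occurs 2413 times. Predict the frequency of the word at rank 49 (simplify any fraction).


Zipf's law: freq(rank) = f1 / rank
f1 = 2413, rank = 49
freq = 2413 / 49
GCD(2413, 49) = 1
Simplified: 2413/49

2413/49


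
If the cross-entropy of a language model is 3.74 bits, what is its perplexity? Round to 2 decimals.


Perplexity formula: PP = 2^H
H = 3.74
PP = 2^3.74
Decompose: 2^3.74 = 2^3 * 2^0.74
2^3 = 8, 2^0.74 ~ 1.6701758
PP ~ 8 * 1.6701758 = 13.3614064
Rounded to 2 decimals: 13.36

13.36


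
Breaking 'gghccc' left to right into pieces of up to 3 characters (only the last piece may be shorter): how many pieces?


'gghccc' has 6 characters.
Chunking with max size 3:
  Chunk 1: 'ggh' (positions 0-2)
  Chunk 2: 'ccc' (positions 3-5)
Total chunks: ceil(6 / 3) = 2

2


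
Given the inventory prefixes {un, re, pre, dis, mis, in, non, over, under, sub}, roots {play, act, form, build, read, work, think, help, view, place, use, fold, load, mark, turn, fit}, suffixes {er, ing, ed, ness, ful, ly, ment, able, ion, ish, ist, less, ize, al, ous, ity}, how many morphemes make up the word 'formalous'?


Segmenting 'formalous' against the inventory:
  'form' -> root (morpheme 1)
  'al' -> suffix (morpheme 2)
  'ous' -> suffix (morpheme 3)
Total morphemes: 3

3


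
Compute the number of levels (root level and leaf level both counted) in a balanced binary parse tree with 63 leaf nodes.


In a balanced binary tree with n leaves the deepest leaf is ceil(log2(n)) edges below the root,
so counting node levels inclusive of root and leaves gives ceil(log2(n)) + 1 levels.
log2(63) = 5.9773
ceil(5.9773) = 6
levels = 6 + 1 = 7

7


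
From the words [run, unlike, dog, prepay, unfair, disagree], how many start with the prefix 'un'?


Checking each word for prefix 'un':
  'run' -> no (count: 0)
  'unlike' -> YES, starts with 'un' (count: 1)
  'dog' -> no (count: 1)
  'prepay' -> no (count: 1)
  'unfair' -> YES, starts with 'un' (count: 2)
  'disagree' -> no (count: 2)
Total with prefix 'un': 2

2


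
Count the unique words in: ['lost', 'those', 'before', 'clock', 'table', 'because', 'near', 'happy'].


Listing all tokens and tracking unique types:
  Token 1: 'lost' -> NEW (unique so far: 1)
  Token 2: 'those' -> NEW (unique so far: 2)
  Token 3: 'before' -> NEW (unique so far: 3)
  Token 4: 'clock' -> NEW (unique so far: 4)
  Token 5: 'table' -> NEW (unique so far: 5)
  Token 6: 'because' -> NEW (unique so far: 6)
  Token 7: 'near' -> NEW (unique so far: 7)
  Token 8: 'happy' -> NEW (unique so far: 8)
Unique types: ('because', 'before', 'clock', 'happy', 'lost', 'near', 'table', 'those')
Vocabulary size: 8

8


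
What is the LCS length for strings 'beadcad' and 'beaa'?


DP table for LCS of 'beadcad' and 'beaa':
       b  e  a  a
    0  0  0  0  0
  b 0  1  1  1  1
  e 0  1  2  2  2
  a 0  1  2  3  3
  d 0  1  2  3  3
  c 0  1  2  3  3
  a 0  1  2  3  4
  d 0  1  2  3  4
LCS: 'beaa'
LCS length = 4

4


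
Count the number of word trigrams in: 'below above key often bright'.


Word trigrams from [5] words:
  Trigram 1: (below above key)
  Trigram 2: (above key often)
  Trigram 3: (key often bright)
Total word trigrams: 5 - 2 = 3

3


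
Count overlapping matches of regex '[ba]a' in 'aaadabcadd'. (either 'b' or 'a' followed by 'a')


Pattern: [ba]a means either 'b' or 'a' followed by 'a'.
Scanning 'aaadabcadd' position-by-position:
  Pos 0: window 'aa' -> MATCH
  Pos 1: window 'aa' -> MATCH
  Pos 2: window 'ad' -> no
  Pos 3: window 'da' -> no
  Pos 4: window 'ab' -> no
  Pos 5: window 'bc' -> no
  Pos 6: window 'ca' -> no
  Pos 7: window 'ad' -> no
  Pos 8: window 'dd' -> no
  Pos 9: window 'd' -> no
Total matches: 2

2


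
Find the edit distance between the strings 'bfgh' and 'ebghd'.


Building DP table for s1='bfgh' (len 4) and s2='ebghd' (len 5):
       e  b  g  h  d
    0  1  2  3  4  5
  b 1  1  1  2  3  4
  f 2  2  2  2  3  4
  g 3  3  3  2  3  4
  h 4  4  4  3  2  3
Edit distance = dp[4][5] = 3

3


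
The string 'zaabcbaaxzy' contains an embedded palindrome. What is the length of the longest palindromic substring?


Scanning 'zaabcbaaxzy' for palindromic substrings.
Substring at positions 1-7: 'aabcbaa'.
Check: reverse('aabcbaa') = 'aabcbaa' -> palindrome confirmed.
Neighbouring characters ('z' / 'x') break symmetry, so it cannot extend further.
No longer palindromic substring exists; longest length = 7

7


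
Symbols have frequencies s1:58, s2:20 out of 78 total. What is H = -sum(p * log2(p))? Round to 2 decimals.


Computing entropy H = -sum(p_i * log2(p_i)):
  s1: p = 58/78 = 0.7436, -p*log2(p) = 0.3178
  s2: p = 20/78 = 0.2564, -p*log2(p) = 0.5035
H = sum of terms = 0.8213
Rounded to 2 decimals: 0.82

0.82


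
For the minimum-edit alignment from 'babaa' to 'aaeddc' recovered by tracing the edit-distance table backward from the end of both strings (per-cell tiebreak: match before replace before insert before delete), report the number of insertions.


Edit distance = 5. Backtracking from cell (5, 6) with preference match > replace > insert > delete,
then listing the resulting alignment 'babaa' -> 'aaeddc' left to right:
  Step 1: replace b->a
  Step 2: keep 'a'
  Step 3: insert 'e' [insertion #1]
  Step 4: replace b->d
  Step 5: replace a->d
  Step 6: replace a->c
Total insertions: 1

1


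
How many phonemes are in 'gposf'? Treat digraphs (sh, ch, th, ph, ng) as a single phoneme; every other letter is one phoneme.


Parsing 'gposf' greedily, digraphs first:
  'g' -> consonant phoneme (phonemes so far: 1)
  'p' -> consonant phoneme (phonemes so far: 2)
  'o' -> vowel phoneme (phonemes so far: 3)
  's' -> consonant phoneme (phonemes so far: 4)
  'f' -> consonant phoneme (phonemes so far: 5)
Total phonemes: 5

5


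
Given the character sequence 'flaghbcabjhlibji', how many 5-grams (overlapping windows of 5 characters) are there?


String 'flaghbcabjhlibji' has length L = 16.
Number of overlapping n-grams = L - n + 1
Substituting: 16 - 5 + 1 = 12

12


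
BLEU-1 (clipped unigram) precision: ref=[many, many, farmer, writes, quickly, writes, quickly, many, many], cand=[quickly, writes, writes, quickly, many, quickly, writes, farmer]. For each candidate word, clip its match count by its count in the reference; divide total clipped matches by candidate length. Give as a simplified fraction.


Reference word counts: {'farmer': 1, 'many': 4, 'quickly': 2, 'writes': 2}
Checking each candidate word (with clipping):
  'quickly' -> in reference (ref count 2, used 1/2) -> match (matches: 1)
  'writes' -> in reference (ref count 2, used 1/2) -> match (matches: 2)
  'writes' -> in reference (ref count 2, used 2/2) -> match (matches: 3)
  'quickly' -> in reference (ref count 2, used 2/2) -> match (matches: 4)
  'many' -> in reference (ref count 4, used 1/4) -> match (matches: 5)
  'quickly' -> ref count 2 already used up (2/2) -> clipped, no match (matches: 5)
  'writes' -> ref count 2 already used up (2/2) -> clipped, no match (matches: 5)
  'farmer' -> in reference (ref count 1, used 1/1) -> match (matches: 6)
Clipped matches: 6, Candidate length: 8
Precision = 6/8 = 3/4

3/4


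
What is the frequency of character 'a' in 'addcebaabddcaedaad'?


Scanning 'addcebaabddcaedaad' for 'a':
  Position 0: 'a' -> MATCH (count: 1)
  Position 6: 'a' -> MATCH (count: 2)
  Position 7: 'a' -> MATCH (count: 3)
  Position 12: 'a' -> MATCH (count: 4)
  Position 15: 'a' -> MATCH (count: 5)
  Position 16: 'a' -> MATCH (count: 6)
Total occurrences of 'a': 6

6


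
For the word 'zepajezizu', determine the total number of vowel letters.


Scanning each character of 'zepajezizu':
  Position 1: 'z' -> consonant (running count: 0)
  Position 2: 'e' -> vowel (running count: 1)
  Position 3: 'p' -> consonant (running count: 1)
  Position 4: 'a' -> vowel (running count: 2)
  Position 5: 'j' -> consonant (running count: 2)
  Position 6: 'e' -> vowel (running count: 3)
  Position 7: 'z' -> consonant (running count: 3)
  Position 8: 'i' -> vowel (running count: 4)
  Position 9: 'z' -> consonant (running count: 4)
  Position 10: 'u' -> vowel (running count: 5)
Total vowels: 5

5


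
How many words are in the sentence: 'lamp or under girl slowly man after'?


Counting words by splitting on spaces:
  Word 1: 'lamp'
  Word 2: 'or'
  Word 3: 'under'
  Word 4: 'girl'
  Word 5: 'slowly'
  Word 6: 'man'
  Word 7: 'after'
Total words: 7

7


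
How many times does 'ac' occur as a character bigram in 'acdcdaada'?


Scanning 'acdcdaada' for bigram 'ac':
  Position 0: 'ac' -> MATCH
  Position 1: 'cd' -> no
  Position 2: 'dc' -> no
  Position 3: 'cd' -> no
  Position 4: 'da' -> no
  Position 5: 'aa' -> no
  Position 6: 'ad' -> no
  Position 7: 'da' -> no
Total matches: 1

1


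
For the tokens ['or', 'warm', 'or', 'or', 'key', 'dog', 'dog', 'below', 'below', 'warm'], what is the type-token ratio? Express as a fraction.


Tokens: 10
Unique types: ('below', 'dog', 'key', 'or', 'warm') = 5
TTR = 5/10
Simplify: divide both by 5 -> 1/2
TTR = 1/2

1/2


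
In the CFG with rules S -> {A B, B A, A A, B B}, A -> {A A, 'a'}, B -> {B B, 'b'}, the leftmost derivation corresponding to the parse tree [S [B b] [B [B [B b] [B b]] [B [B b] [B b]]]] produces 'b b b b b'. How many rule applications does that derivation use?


Every bracketed nonterminal node [X ...] in the tree is produced by exactly one rule application.
Reading the tree off as a leftmost derivation:
  Step 1: S  =>  B B   (applied S -> B B)
  Step 2: B B  =>  b B   (applied B -> b)
  Step 3: b B  =>  b B B   (applied B -> B B)
  Step 4: b B B  =>  b B B B   (applied B -> B B)
  Step 5: b B B B  =>  b b B B   (applied B -> b)
  Step 6: b b B B  =>  b b b B   (applied B -> b)
  Step 7: b b b B  =>  b b b B B   (applied B -> B B)
  Step 8: b b b B B  =>  b b b b B   (applied B -> b)
  Step 9: b b b b B  =>  b b b b b   (applied B -> b)
Final yield: b b b b b
Total rewrite steps: 9

9
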